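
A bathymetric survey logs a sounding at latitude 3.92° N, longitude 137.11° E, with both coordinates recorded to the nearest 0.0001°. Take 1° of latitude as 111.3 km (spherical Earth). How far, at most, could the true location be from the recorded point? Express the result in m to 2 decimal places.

7.86 m

Rounding to 4 decimal places leaves each coordinate within ±5e-05° of the true value.
North–south component: 5e-05° × 111300 = 5.565 m.
Longitude error → 5e-05 × 111300 × cos 3.92° = 5e-05 × 111300 × 0.9977 ≈ 5.55198 m.
Combining orthogonally: (5.565² + 5.55198²)^½ ≈ 7.8609 m.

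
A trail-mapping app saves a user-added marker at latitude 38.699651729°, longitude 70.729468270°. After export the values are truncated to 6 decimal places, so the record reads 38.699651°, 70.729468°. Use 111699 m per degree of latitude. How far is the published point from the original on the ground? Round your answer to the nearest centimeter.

The latitude changed by +0.000000729° and the longitude by +0.000000270°.
North–south shift: 0.000000729 × 111699 = 0.0814286 m.
East–west at this latitude: 0.000000270° × 111699 × cos 38.6997° ≈ 0.000000270 × 87173.7 = 0.0235369 m.
Hypotenuse of the two orthogonal shifts: √(0.0814286² + 0.0235369²) = 0.084762 m.
That is 0.084762 m = 8.4762 cm.

8 centimeters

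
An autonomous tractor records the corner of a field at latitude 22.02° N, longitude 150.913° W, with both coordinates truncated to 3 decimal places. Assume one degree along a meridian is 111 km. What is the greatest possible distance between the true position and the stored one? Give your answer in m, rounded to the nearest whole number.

Truncating at 3 decimal places can drop up to a full unit in the last place, so each coordinate may be off by as much as 0.001°.
Latitude error → 0.001 × 111000 = 111 m along the meridian.
East–west component at 22.02°: 0.001° × 111000 × cos 22.02° ≈ 0.001 × 102903 ≈ 102.903 m.
Combining orthogonally: (111² + 102.903²)^½ ≈ 151.361 m.

151 m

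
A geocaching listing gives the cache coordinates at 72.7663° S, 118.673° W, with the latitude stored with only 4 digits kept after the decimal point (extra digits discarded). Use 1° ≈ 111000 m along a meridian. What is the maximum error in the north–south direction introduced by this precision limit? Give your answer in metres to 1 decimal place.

11.1 metres

Truncating at 4 decimal places can drop up to a full unit in the last place, so the latitude may be off by as much as 0.0001°.
Along the meridian that is 0.0001° × 111000 m/° = 11.1 m.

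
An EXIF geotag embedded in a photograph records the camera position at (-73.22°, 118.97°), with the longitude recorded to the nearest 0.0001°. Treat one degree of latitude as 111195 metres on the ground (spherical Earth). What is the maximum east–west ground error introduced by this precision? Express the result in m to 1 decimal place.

Rounding to 4 decimal places leaves the longitude within ±5e-05° of the true value.
At latitude 73.22° a degree of longitude spans 111195 m × cos 73.22° = 111195 × 0.2887 ≈ 32101.7 m.
Maximum E–W displacement: 5e-05 × 32101.7 = 1.60509 m.

1.6 m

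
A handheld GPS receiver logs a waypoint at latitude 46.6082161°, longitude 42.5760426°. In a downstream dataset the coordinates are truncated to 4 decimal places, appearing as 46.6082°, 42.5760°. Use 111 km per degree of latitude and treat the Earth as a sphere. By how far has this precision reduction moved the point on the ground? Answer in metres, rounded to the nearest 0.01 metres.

3.71 metres

Δlat = 46.6082161 − 46.6082 = +0.0000161°; Δlon = 42.5760426 − 42.5760 = +0.0000426°.
N–S: 0.0000161° × 111000 m/° = 1.7871 m.
E–W at 46.6082°: 0.0000426° × 111000 × cos 46.6082° = 0.0000426 × 111000 × 0.6870 ≈ 3.24847 m.
Hypotenuse of the two orthogonal shifts: √(1.7871² + 3.24847²) = 3.7076 m.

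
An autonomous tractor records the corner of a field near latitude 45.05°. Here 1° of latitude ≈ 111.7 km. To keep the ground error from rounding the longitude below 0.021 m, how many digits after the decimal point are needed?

At 45.05° one degree of longitude covers 111700 × cos 45.05° ≈ 111700 × 0.7065 ≈ 78914.9 m.
Rounding to N decimal places gives at most 0.5 × 10⁻ᴺ degrees of error, i.e. 0.5 × 10⁻ᴺ × 78914.9 m.
Need 0.5 × 78914.9 × 10⁻ᴺ ≤ 0.021 → 10⁻ᴺ ≤ 5.322e-07, so N ≥ 6.27.
N = 6 would give 0.0395 m (too coarse); N = 7 gives 0.00395 m ≤ 0.021 m.

7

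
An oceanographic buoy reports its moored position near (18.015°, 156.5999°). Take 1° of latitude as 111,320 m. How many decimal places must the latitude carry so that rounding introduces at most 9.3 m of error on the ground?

One degree of latitude covers 111320 m.
N decimal places → at most half a unit in the last place, 0.5 × 10⁻ᴺ° = 111320/2 × 10⁻ᴺ m.
Setting 55660 × 10⁻ᴺ ≤ 9.3 gives 10ᴺ ≥ 5985, i.e. N ≥ 3.78.
N = 3 would give 55.7 m (too coarse); N = 4 gives 5.57 m ≤ 9.3 m.

4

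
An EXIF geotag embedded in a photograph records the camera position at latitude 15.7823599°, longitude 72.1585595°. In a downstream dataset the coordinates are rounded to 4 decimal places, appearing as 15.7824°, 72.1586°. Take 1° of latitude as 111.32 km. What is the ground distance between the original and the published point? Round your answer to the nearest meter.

6 meters

The latitude changed by -0.0000401° and the longitude by -0.0000405°.
North–south shift: -0.0000401 × 111320 = -4.46393 m.
East–west at this latitude: -0.0000405° × 111320 × cos 15.7824° ≈ -0.0000405 × 107123 = -4.3385 m.
Hypotenuse of the two orthogonal shifts: √(4.46393² + 4.3385²) = 6.22489 m.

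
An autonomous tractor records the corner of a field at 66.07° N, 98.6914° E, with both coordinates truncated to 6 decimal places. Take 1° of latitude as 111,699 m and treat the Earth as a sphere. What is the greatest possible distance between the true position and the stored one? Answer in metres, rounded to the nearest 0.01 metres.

0.12 metres

Truncating at 6 decimal places can drop up to a full unit in the last place, so each coordinate may be off by as much as 1e-06°.
Latitude error → 1e-06 × 111699 = 0.111699 m along the meridian.
E–W at 66.07°: 1e-06° × 111699 × cos 66.07° = 1e-06 × 111699 × 0.4056 ≈ 0.0453074 m.
Worst case both components are at the extreme and orthogonal: √(0.111699² + 0.0453074²) ≈ 0.120538 m.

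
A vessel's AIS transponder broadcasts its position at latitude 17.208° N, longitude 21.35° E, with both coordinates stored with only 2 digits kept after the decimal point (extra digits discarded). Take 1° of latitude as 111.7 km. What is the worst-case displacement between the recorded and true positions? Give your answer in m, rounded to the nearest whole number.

Truncating at 2 decimal places can drop up to a full unit in the last place, so each coordinate may be off by as much as 0.01°.
N–S: 0.01° × 111700 m/° = 1117 m.
Longitude error → 0.01 × 111700 × cos 17.208° = 0.01 × 111700 × 0.9552 ≈ 1067 m.
Worst case both components are at the extreme and orthogonal: √(1117² + 1067²) ≈ 1544.73 m.

1545 m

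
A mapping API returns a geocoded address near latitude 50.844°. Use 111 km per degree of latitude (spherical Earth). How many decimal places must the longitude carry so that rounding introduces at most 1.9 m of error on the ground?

At 50.844° one degree of longitude covers 111000 × cos 50.844° ≈ 111000 × 0.6314 ≈ 70089.2 m.
With N decimal places the half-ulp bound is 0.5·10⁻ᴺ°, or 0.5·10⁻ᴺ × 70089.2 m on the ground.
Need 0.5 × 70089.2 × 10⁻ᴺ ≤ 1.9 → 10⁻ᴺ ≤ 5.422e-05, so N ≥ 4.27.
At 4 places the error can reach 3.5 m, but 5 places keeps it to 0.35 m.

5 decimal places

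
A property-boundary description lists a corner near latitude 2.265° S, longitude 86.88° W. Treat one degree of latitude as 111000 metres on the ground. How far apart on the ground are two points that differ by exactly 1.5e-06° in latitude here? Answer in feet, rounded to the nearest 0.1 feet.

1.5e-06° × 111000 m/° = 0.1665 m.
Converting: 0.1665 m × 3.2808 ft/m ≈ 0.54626 ft.

0.5 feet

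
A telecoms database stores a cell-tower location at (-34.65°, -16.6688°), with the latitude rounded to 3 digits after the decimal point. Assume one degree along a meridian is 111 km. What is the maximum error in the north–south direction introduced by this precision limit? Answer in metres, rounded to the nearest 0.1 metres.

Rounding to 3 decimal places leaves the latitude within ±0.0005° of the true value.
North–south distance: 0.0005° × 111000 m/° = 55.5 m.

55.5 metres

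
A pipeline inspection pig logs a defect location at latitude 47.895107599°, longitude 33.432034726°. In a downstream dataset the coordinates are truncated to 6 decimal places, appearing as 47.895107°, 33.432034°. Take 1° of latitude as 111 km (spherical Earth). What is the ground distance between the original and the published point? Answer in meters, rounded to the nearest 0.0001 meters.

0.0857 meters

The latitude changed by +0.000000599° and the longitude by +0.000000726°.
North–south shift: 0.000000599 × 111000 = 0.066489 m.
East–west at this latitude: 0.000000726° × 111000 × cos 47.8951° ≈ 0.000000726 × 74424.4 = 0.0540321 m.
Hypotenuse of the two orthogonal shifts: √(0.066489² + 0.0540321²) = 0.0856753 m.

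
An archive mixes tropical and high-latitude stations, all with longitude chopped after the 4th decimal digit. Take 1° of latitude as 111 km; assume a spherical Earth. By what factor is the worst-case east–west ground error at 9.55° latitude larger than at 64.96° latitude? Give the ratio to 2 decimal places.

Truncating at 4 decimal places can drop up to a full unit in the last place, so the longitude may be off by as much as 0.0001°.
Error at 9.55° = 0.0001° × 111000 × cos 9.55° ≈ 11.1 × 0.9861 = 10.946 m.
At 64.96°: 0.0001° × 111000 × cos 64.96° = 0.0001 × 111000 × 0.4233 ≈ 4.6981 m.
Ratio: 10.946 / 4.6981 = cos 9.55° / cos 64.96° ≈ 2.3299.

2.33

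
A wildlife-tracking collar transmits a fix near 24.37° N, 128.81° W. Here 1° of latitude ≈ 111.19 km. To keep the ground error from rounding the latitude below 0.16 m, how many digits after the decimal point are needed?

One degree of latitude covers 111190 m.
With N decimal places the half-ulp bound is 0.5·10⁻ᴺ°, or 0.5·10⁻ᴺ × 111190 m on the ground.
Setting 55595 × 10⁻ᴺ ≤ 0.16 gives 10ᴺ ≥ 3.475e+05, i.e. N ≥ 5.54.
At 5 places the error can reach 0.556 m, but 6 places keeps it to 0.0556 m.

6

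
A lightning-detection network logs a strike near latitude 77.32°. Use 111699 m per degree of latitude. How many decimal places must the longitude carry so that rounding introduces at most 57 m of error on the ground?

3 decimal places

At 77.32° one degree of longitude covers 111699 × cos 77.32° ≈ 111699 × 0.2195 ≈ 24518.6 m.
Rounding to N decimal places gives at most 0.5 × 10⁻ᴺ degrees of error, i.e. 0.5 × 10⁻ᴺ × 24518.6 m.
Need 0.5 × 24518.6 × 10⁻ᴺ ≤ 57 → 10⁻ᴺ ≤ 4.650e-03, so N ≥ 2.33.
N = 2 would give 123 m (too coarse); N = 3 gives 12.3 m ≤ 57 m.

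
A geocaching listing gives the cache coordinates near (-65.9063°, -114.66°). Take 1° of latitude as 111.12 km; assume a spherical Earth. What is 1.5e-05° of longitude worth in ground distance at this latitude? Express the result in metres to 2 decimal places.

One degree of longitude here spans 111120 × cos 65.9063° = 111120 × 0.4082 ≈ 45362.5 m; 1.5e-05° of that is 0.680438 m.

0.68 metres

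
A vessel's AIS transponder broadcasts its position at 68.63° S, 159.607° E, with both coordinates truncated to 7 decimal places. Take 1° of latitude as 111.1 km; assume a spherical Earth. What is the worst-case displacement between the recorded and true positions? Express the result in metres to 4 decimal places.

0.0118 metres

Truncating at 7 decimal places can drop up to a full unit in the last place, so each coordinate may be off by as much as 1e-07°.
N–S: 1e-07° × 111100 m/° = 0.01111 m.
E–W at 68.63°: 1e-07° × 111100 × cos 68.63° = 1e-07 × 111100 × 0.3644 ≈ 0.00404836 m.
Worst case both components are at the extreme and orthogonal: √(0.01111² + 0.00404836²) ≈ 0.0118246 m.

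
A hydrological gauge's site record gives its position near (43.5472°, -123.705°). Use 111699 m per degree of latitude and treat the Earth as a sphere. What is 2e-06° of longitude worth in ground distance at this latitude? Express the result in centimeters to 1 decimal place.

16.2 centimeters

2e-06° of longitude at 43.5472° is 2e-06 × 111699 × cos 43.5472° ≈ 2e-06 × 80960.2 = 0.16192 m.
That is 0.16192 m = 16.192 cm.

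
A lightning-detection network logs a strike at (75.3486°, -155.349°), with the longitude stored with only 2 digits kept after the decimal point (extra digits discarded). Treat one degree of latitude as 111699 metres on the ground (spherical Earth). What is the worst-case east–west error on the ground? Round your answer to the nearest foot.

Truncating at 2 decimal places can drop up to a full unit in the last place, so the longitude may be off by as much as 0.01°.
Parallels shrink by cos φ, so at 75.3486° a degree of longitude is 111699 × 0.2529 ≈ 28252.9 m.
Maximum E–W displacement: 0.01 × 28252.9 = 282.529 m.
In feet: 282.529 m ÷ 0.3048 ≈ 926.93 ft.

927 feet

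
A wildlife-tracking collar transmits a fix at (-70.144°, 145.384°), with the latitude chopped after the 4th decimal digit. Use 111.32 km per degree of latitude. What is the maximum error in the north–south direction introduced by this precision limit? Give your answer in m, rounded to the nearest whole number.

Truncating at 4 decimal places can drop up to a full unit in the last place, so the latitude may be off by as much as 0.0001°.
So the N–S error is at most 0.0001 × 111320 = 11.132 m.

11 m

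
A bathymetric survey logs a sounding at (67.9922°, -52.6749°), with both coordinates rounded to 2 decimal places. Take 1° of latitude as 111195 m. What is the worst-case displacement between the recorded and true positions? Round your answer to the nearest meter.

Rounding to 2 decimal places leaves each coordinate within ±0.005° of the true value.
North–south component: 0.005° × 111195 = 555.975 m.
E–W at 67.9922°: 0.005° × 111195 × cos 67.9922° = 0.005 × 111195 × 0.3747 ≈ 208.342 m.
Worst case both components are at the extreme and orthogonal: √(555.975² + 208.342²) ≈ 593.729 m.

594 meters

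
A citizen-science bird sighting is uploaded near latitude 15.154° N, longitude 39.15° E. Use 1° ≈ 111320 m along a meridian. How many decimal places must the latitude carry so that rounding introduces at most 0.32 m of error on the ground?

6 decimal places

One degree of latitude covers 111320 m.
Rounding to N decimal places gives at most 0.5 × 10⁻ᴺ degrees of error, i.e. 0.5 × 10⁻ᴺ × 111320 m.
Need 0.5 × 111320 × 10⁻ᴺ ≤ 0.32 → 10⁻ᴺ ≤ 5.749e-06, so N ≥ 5.24.
N = 5 would give 0.557 m (too coarse); N = 6 gives 0.0557 m ≤ 0.32 m.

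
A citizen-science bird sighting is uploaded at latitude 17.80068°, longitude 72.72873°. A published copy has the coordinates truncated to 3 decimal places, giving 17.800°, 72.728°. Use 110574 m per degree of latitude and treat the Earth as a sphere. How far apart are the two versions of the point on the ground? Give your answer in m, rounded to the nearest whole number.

The latitude changed by +0.00068° and the longitude by +0.00073°.
North–south shift: 0.00068 × 110574 = 75.1903 m.
East–west at this latitude: 0.00073° × 110574 × cos 17.8° ≈ 0.00073 × 105281 = 76.855 m.
Combined displacement = (75.1903² + 76.855²)^½ ≈ 107.519 m.

108 m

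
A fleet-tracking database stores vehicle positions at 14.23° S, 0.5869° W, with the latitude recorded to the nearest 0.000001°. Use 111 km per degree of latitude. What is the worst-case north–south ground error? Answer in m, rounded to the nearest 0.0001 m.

0.0555 m

Rounding to 6 decimal places leaves the latitude within ±5e-07° of the true value.
North–south distance: 5e-07° × 111000 m/° = 0.0555 m.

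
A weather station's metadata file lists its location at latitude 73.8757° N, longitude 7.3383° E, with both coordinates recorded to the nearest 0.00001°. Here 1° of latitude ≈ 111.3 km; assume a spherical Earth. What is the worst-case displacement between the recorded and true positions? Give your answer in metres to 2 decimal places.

Rounding to 5 decimal places leaves each coordinate within ±5e-06° of the true value.
N–S: 5e-06° × 111300 m/° = 0.5565 m.
East–west component at 73.8757°: 5e-06° × 111300 × cos 73.8757° ≈ 5e-06 × 30910.5 ≈ 0.154552 m.
The two errors are perpendicular, so the maximum displacement is √(0.5565² + 0.154552²) ≈ 0.577563 m.

0.58 metres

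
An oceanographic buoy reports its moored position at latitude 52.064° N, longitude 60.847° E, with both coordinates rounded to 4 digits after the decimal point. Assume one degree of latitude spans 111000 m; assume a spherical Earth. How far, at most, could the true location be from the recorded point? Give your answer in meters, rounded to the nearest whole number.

Rounding to 4 decimal places leaves each coordinate within ±5e-05° of the true value.
North–south component: 5e-05° × 111000 = 5.55 m.
East–west component at 52.064°: 5e-05° × 111000 × cos 52.064° ≈ 5e-05 × 68240.7 ≈ 3.41203 m.
Worst case both components are at the extreme and orthogonal: √(5.55² + 3.41203²) ≈ 6.51494 m.

7 meters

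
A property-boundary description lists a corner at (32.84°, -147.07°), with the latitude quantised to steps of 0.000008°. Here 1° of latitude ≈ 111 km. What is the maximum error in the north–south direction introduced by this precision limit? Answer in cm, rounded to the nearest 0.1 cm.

With a 0.000008° grid the true value lies within half a step, ±0.000008°/2 = ±4e-06°, of the stored one.
So the N–S error is at most 4e-06 × 111000 = 0.444 m.
That is 0.444 m = 44.4 cm.

44.4 cm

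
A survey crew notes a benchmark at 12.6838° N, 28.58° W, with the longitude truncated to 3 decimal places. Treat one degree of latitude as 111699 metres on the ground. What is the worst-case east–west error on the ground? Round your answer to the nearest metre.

Truncating at 3 decimal places can drop up to a full unit in the last place, so the longitude may be off by as much as 0.001°.
One degree of longitude at 12.6838° is 111699 × cos 12.6838° ≈ 111699 × 0.9756 = 108973 m.
Maximum E–W displacement: 0.001 × 108973 = 108.973 m.

109 metres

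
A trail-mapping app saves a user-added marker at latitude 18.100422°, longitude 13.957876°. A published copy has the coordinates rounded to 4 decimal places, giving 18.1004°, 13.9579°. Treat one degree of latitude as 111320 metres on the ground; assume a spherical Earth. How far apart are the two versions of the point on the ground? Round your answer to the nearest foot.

The latitude changed by +0.000022° and the longitude by -0.000024°.
N–S: 0.000022° × 111320 m/° = 2.44904 m.
E–W at 18.1004°: -0.000024° × 111320 × cos 18.1004° = -0.000024 × 111320 × 0.9505 ≈ -2.53947 m.
Combined displacement = (2.44904² + 2.53947²)^½ ≈ 3.52799 m.
In feet: 3.52799 m ÷ 0.3048 ≈ 11.575 ft.

12 feet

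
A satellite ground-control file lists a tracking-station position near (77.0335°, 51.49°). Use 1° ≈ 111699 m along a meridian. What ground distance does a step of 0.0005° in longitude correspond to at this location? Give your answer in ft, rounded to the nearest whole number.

One degree of longitude here spans 111699 × cos 77.0335° = 111699 × 0.2244 ≈ 25063.2 m; 0.0005° of that is 12.5316 m.
In feet: 12.5316 m ÷ 0.3048 ≈ 41.114 ft.

41 ft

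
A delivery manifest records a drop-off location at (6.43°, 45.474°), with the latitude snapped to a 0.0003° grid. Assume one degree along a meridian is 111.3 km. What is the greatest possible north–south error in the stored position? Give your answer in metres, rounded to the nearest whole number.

17 metres

With a 0.0003° grid the true value lies within half a step, ±0.0003°/2 = ±0.00015°, of the stored one.
North–south distance: 0.00015° × 111300 m/° = 16.695 m.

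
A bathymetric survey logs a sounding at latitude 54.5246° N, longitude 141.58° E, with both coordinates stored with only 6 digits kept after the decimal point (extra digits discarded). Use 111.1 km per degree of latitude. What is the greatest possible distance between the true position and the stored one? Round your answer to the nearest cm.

13 cm

Truncating at 6 decimal places can drop up to a full unit in the last place, so each coordinate may be off by as much as 1e-06°.
N–S: 1e-06° × 111100 m/° = 0.1111 m.
East–west component at 54.5246°: 1e-06° × 111100 × cos 54.5246° ≈ 1e-06 × 64477.3 ≈ 0.0644773 m.
Combining orthogonally: (0.1111² + 0.0644773²)^½ ≈ 0.128454 m.
That is 0.128454 m = 12.845 cm.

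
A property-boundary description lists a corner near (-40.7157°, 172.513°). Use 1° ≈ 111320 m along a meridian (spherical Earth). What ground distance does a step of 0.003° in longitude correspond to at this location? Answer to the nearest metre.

253 metres

0.003° of longitude at 40.7157° is 0.003 × 111320 × cos 40.7157° ≈ 0.003 × 84375.6 = 253.127 m.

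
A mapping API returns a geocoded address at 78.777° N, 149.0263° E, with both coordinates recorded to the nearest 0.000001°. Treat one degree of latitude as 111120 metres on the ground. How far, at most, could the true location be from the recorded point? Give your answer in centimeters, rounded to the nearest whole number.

6 centimeters

Rounding to 6 decimal places leaves each coordinate within ±5e-07° of the true value.
N–S: 5e-07° × 111120 m/° = 0.05556 m.
Longitude error → 5e-07 × 111120 × cos 78.777° = 5e-07 × 111120 × 0.1946 ≈ 0.0108135 m.
Combining orthogonally: (0.05556² + 0.0108135²)^½ ≈ 0.0566025 m.
That is 0.0566025 m = 5.6603 cm.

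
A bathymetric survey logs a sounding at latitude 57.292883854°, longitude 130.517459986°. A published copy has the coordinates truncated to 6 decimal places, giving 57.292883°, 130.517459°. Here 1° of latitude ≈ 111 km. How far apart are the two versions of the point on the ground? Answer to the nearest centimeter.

The latitude changed by +0.000000854° and the longitude by +0.000000986°.
North–south shift: 0.000000854 × 111000 = 0.094794 m.
E–W at 57.2929°: 0.000000986° × 111000 × cos 57.2929° = 0.000000986 × 111000 × 0.5403 ≈ 0.0591386 m.
Distance: √(0.094794² + 0.0591386²) ≈ 0.111729 m.
That is 0.111729 m = 11.173 cm.

11 centimeters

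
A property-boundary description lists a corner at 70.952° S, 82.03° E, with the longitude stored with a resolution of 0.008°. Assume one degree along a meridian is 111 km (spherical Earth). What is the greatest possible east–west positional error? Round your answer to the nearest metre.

With a 0.008° grid the true value lies within half a step, ±0.008°/2 = ±0.004°, of the stored one.
Parallels shrink by cos φ, so at 70.952° a degree of longitude is 111000 × 0.3264 ≈ 36226 m.
So at most 0.004° × 36226 ≈ 144.904 m east–west.

145 metres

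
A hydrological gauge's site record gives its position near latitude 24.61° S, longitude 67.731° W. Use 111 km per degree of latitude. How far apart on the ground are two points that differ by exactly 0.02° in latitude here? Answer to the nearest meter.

Along a meridian 0.02° is 0.02 × 111000 = 2220 m.

2220 meters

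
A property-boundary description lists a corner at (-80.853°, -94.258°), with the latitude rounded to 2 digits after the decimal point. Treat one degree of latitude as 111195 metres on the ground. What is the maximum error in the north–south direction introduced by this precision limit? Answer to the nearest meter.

Rounding to 2 decimal places leaves the latitude within ±0.005° of the true value.
So the N–S error is at most 0.005 × 111195 = 555.975 m.

556 meters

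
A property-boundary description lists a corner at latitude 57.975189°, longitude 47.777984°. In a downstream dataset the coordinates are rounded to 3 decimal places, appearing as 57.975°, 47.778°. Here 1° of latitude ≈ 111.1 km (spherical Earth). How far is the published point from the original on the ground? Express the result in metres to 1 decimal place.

Δlat = 57.975189 − 57.975 = +0.000189°; Δlon = 47.777984 − 47.778 = -0.000016°.
North–south shift: 0.000189 × 111100 = 20.9979 m.
E–W at 57.975°: -0.000016° × 111100 × cos 57.975° = -0.000016 × 111100 × 0.5303 ≈ -0.942642 m.
Combined displacement = (20.9979² + 0.942642²)^½ ≈ 21.019 m.

21.0 metres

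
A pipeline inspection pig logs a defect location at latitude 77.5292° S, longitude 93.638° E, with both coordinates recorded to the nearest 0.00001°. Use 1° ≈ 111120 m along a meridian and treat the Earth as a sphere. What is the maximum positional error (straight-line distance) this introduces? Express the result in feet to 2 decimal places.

1.86 feet

Rounding to 5 decimal places leaves each coordinate within ±5e-06° of the true value.
N–S: 5e-06° × 111120 m/° = 0.5556 m.
Longitude error → 5e-06 × 111120 × cos 77.5292° = 5e-06 × 111120 × 0.2159 ≈ 0.119977 m.
Worst case both components are at the extreme and orthogonal: √(0.5556² + 0.119977²) ≈ 0.568406 m.
Converting: 0.568406 m × 3.2808 ft/m ≈ 1.8649 ft.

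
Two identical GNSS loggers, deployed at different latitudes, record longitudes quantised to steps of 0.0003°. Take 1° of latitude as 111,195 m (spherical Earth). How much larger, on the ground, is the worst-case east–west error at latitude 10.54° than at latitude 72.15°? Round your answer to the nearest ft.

37 ft

With a 0.0003° grid the true value lies within half a step, ±0.0003°/2 = ±0.00015°, of the stored one.
Error at 10.54° = 0.00015° × 111195 × cos 10.54° ≈ 16.679 × 0.9831 = 16.398 m.
At 72.15°: 0.00015° × 111195 × cos 72.15° = 0.00015 × 111195 × 0.3065 ≈ 5.1126 m.
So the lower-latitude error exceeds the higher by 16.398 − 5.1126 = 11.285 m.
Converting: 11.2852 m × 3.2808 ft/m ≈ 37.025 ft.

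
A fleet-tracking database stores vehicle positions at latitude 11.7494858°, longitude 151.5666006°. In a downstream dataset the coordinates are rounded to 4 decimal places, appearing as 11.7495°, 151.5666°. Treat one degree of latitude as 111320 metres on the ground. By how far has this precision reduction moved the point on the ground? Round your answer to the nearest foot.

Δlat = 11.7494858 − 11.7495 = -0.0000142°; Δlon = 151.5666006 − 151.5666 = +0.0000006°.
N–S: -0.0000142° × 111320 m/° = -1.58074 m.
East–west at this latitude: 0.0000006° × 111320 × cos 11.7495° ≈ 0.0000006 × 108988 = 0.0653925 m.
Combined displacement = (1.58074² + 0.0653925²)^½ ≈ 1.5821 m.
Converting: 1.5821 m × 3.2808 ft/m ≈ 5.1906 ft.

5 feet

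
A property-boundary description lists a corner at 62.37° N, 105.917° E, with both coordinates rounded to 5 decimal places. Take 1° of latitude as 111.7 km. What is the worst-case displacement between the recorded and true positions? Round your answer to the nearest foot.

2 feet

Rounding to 5 decimal places leaves each coordinate within ±5e-06° of the true value.
N–S: 5e-06° × 111700 m/° = 0.5585 m.
E–W at 62.37°: 5e-06° × 111700 × cos 62.37° = 5e-06 × 111700 × 0.4638 ≈ 0.25901 m.
Combining orthogonally: (0.5585² + 0.25901²)^½ ≈ 0.615637 m.
Converting: 0.615637 m × 3.2808 ft/m ≈ 2.0198 ft.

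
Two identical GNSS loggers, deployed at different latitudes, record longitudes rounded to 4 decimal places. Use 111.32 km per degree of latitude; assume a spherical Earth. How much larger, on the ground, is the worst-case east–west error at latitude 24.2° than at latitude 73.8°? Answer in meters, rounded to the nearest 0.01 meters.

Rounding to 4 decimal places leaves the longitude within ±5e-05° of the true value.
Error at 24.2° = 5e-05° × 111320 × cos 24.2° ≈ 5.566 × 0.9121 = 5.0769 m.
Error at 73.8° = 5e-05° × 111320 × cos 73.8° ≈ 5.566 × 0.2790 = 1.5529 m.
So the lower-latitude error exceeds the higher by 5.0769 − 1.5529 = 3.524 m.

3.52 meters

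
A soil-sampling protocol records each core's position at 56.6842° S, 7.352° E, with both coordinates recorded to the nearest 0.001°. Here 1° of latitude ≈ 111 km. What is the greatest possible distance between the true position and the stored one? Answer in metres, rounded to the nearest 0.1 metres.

63.3 metres

Rounding to 3 decimal places leaves each coordinate within ±0.0005° of the true value.
N–S: 0.0005° × 111000 m/° = 55.5 m.
Longitude error → 0.0005 × 111000 × cos 56.6842° = 0.0005 × 111000 × 0.5493 ≈ 30.4836 m.
The two errors are perpendicular, so the maximum displacement is √(55.5² + 30.4836²) ≈ 63.3206 m.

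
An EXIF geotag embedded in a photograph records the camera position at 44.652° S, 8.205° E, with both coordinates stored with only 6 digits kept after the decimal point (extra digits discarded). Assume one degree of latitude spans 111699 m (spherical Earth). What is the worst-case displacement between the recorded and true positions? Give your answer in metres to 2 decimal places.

Truncating at 6 decimal places can drop up to a full unit in the last place, so each coordinate may be off by as much as 1e-06°.
North–south component: 1e-06° × 111699 = 0.111699 m.
Longitude error → 1e-06 × 111699 × cos 44.652° = 1e-06 × 111699 × 0.7114 ≈ 0.0794614 m.
The two errors are perpendicular, so the maximum displacement is √(0.111699² + 0.0794614²) ≈ 0.137079 m.

0.14 metres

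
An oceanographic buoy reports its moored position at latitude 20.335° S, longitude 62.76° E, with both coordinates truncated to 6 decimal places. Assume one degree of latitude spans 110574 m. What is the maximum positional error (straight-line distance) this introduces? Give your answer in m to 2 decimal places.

0.15 m

Truncating at 6 decimal places can drop up to a full unit in the last place, so each coordinate may be off by as much as 1e-06°.
North–south component: 1e-06° × 110574 = 0.110574 m.
Longitude error → 1e-06 × 110574 × cos 20.335° = 1e-06 × 110574 × 0.9377 ≈ 0.103683 m.
The two errors are perpendicular, so the maximum displacement is √(0.110574² + 0.103683²) ≈ 0.151581 m.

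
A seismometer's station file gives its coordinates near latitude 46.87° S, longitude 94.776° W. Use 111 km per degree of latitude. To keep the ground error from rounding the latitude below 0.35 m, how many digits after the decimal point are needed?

One degree of latitude covers 111000 m.
Rounding to N decimal places gives at most 0.5 × 10⁻ᴺ degrees of error, i.e. 0.5 × 10⁻ᴺ × 111000 m.
Setting 55500 × 10⁻ᴺ ≤ 0.35 gives 10ᴺ ≥ 1.586e+05, i.e. N ≥ 5.20.
So 6 decimal places suffice (0.0555 m); 5 would allow up to 0.555 m.

6 decimal places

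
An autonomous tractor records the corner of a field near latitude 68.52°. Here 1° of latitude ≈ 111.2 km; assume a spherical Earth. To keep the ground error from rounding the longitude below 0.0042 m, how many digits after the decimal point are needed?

7

At 68.52° one degree of longitude covers 111200 × cos 68.52° ≈ 111200 × 0.3662 ≈ 40718.8 m.
With N decimal places the half-ulp bound is 0.5·10⁻ᴺ°, or 0.5·10⁻ᴺ × 40718.8 m on the ground.
Need 0.5 × 40718.8 × 10⁻ᴺ ≤ 0.0042 → 10⁻ᴺ ≤ 2.063e-07, so N ≥ 6.69.
At 6 places the error can reach 0.0204 m, but 7 places keeps it to 0.00204 m.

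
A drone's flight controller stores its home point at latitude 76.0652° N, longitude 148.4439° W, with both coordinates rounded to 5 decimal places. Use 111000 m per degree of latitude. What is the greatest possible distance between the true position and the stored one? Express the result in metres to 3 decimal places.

0.571 metres

Rounding to 5 decimal places leaves each coordinate within ±5e-06° of the true value.
North–south component: 5e-06° × 111000 = 0.555 m.
East–west component at 76.0652°: 5e-06° × 111000 × cos 76.0652° ≈ 5e-06 × 26730.8 ≈ 0.133654 m.
Combining orthogonally: (0.555² + 0.133654²)^½ ≈ 0.570866 m.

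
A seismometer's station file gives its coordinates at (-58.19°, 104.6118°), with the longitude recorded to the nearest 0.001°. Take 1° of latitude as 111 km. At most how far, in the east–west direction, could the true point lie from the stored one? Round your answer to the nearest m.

29 m

Rounding to 3 decimal places leaves the longitude within ±0.0005° of the true value.
Parallels shrink by cos φ, so at 58.19° a degree of longitude is 111000 × 0.5271 ≈ 58508.6 m.
So at most 0.0005° × 58508.6 ≈ 29.2543 m east–west.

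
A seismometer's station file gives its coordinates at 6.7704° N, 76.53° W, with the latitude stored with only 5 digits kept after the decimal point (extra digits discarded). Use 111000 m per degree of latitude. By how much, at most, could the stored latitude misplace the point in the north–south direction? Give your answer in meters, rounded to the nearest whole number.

1 meters

Truncating at 5 decimal places can drop up to a full unit in the last place, so the latitude may be off by as much as 1e-05°.
Along the meridian that is 1e-05° × 111000 m/° = 1.11 m.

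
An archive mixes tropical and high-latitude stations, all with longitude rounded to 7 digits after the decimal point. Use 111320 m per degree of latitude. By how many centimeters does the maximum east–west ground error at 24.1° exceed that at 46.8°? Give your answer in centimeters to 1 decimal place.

0.1 centimeters

Rounding to 7 decimal places leaves the longitude within ±5e-08° of the true value.
Error at 24.1° = 5e-08° × 111320 × cos 24.1° ≈ 0.005566 × 0.9128 = 0.0050808 m.
Error at 46.8° = 5e-08° × 111320 × cos 46.8° ≈ 0.005566 × 0.6845 = 0.0038102 m.
So the lower-latitude error exceeds the higher by 0.0050808 − 0.0038102 = 0.0012706 m.
That is 0.00127065 m = 0.12706 cm.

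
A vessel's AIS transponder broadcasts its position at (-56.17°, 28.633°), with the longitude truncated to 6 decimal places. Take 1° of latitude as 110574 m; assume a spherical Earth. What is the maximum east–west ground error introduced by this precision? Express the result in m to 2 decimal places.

0.06 m

Truncating at 6 decimal places can drop up to a full unit in the last place, so the longitude may be off by as much as 1e-06°.
At latitude 56.17° a degree of longitude spans 110574 m × cos 56.17° = 110574 × 0.5567 ≈ 61559.9 m.
So at most 1e-06° × 61559.9 ≈ 0.0615599 m east–west.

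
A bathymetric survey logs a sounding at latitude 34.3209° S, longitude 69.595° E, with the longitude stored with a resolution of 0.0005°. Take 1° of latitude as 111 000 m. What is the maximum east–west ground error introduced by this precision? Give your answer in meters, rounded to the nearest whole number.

23 meters

With a 0.0005° grid the true value lies within half a step, ±0.0005°/2 = ±0.00025°, of the stored one.
At latitude 34.3209° a degree of longitude spans 111000 m × cos 34.3209° = 111000 × 0.8259 ≈ 91674.1 m.
So at most 0.00025° × 91674.1 ≈ 22.9185 m east–west.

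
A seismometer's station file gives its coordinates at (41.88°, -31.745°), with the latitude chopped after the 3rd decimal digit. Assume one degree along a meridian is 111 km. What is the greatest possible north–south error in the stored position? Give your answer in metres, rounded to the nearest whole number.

111 metres

Truncating at 3 decimal places can drop up to a full unit in the last place, so the latitude may be off by as much as 0.001°.
Along the meridian that is 0.001° × 111000 m/° = 111 m.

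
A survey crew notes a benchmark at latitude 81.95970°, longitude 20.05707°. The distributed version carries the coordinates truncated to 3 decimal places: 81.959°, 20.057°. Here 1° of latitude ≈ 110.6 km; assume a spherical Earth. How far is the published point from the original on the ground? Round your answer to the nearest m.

The latitude changed by +0.00070° and the longitude by +0.00007°.
N–S: 0.00070° × 110600 m/° = 77.42 m.
East–west at this latitude: 0.00007° × 110600 × cos 81.959° ≈ 0.00007 × 15470.9 = 1.08296 m.
Combined displacement = (77.42² + 1.08296²)^½ ≈ 77.4276 m.

77 m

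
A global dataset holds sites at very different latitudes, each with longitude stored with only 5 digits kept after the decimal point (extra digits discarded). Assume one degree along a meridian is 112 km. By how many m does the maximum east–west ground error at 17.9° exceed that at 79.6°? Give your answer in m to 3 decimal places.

Truncating at 5 decimal places can drop up to a full unit in the last place, so the longitude may be off by as much as 1e-05°.
Error at 17.9° = 1e-05° × 112000 × cos 17.9° ≈ 1.12 × 0.9516 = 1.0658 m.
At 79.6°: 1e-05° × 112000 × cos 79.6° = 1e-05 × 112000 × 0.1805 ≈ 0.20218 m.
So the lower-latitude error exceeds the higher by 1.0658 − 0.20218 = 0.8636 m.

0.864 m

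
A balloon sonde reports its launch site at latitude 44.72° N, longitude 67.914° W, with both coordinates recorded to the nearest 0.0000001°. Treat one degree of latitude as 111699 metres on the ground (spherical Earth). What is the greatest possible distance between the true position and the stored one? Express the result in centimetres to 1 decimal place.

0.7 centimetres

Rounding to 7 decimal places leaves each coordinate within ±5e-08° of the true value.
N–S: 5e-08° × 111699 m/° = 0.00558495 m.
E–W at 44.72°: 5e-08° × 111699 × cos 44.72° = 5e-08 × 111699 × 0.7106 ≈ 0.00396841 m.
Worst case both components are at the extreme and orthogonal: √(0.00558495² + 0.00396841²) ≈ 0.00685127 m.
That is 0.00685127 m = 0.68513 cm.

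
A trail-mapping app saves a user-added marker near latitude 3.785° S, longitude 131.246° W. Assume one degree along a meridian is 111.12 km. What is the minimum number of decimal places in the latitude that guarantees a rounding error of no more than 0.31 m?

One degree of latitude covers 111120 m.
Rounding to N decimal places gives at most 0.5 × 10⁻ᴺ degrees of error, i.e. 0.5 × 10⁻ᴺ × 111120 m.
Need 0.5 × 111120 × 10⁻ᴺ ≤ 0.31 → 10⁻ᴺ ≤ 5.580e-06, so N ≥ 5.25.
So 6 decimal places suffice (0.0556 m); 5 would allow up to 0.556 m.

6 decimal places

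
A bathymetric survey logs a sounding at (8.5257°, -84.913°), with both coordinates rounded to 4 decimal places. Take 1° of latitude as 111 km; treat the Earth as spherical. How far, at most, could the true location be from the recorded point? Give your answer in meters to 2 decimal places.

7.81 meters

Rounding to 4 decimal places leaves each coordinate within ±5e-05° of the true value.
N–S: 5e-05° × 111000 m/° = 5.55 m.
E–W at 8.5257°: 5e-05° × 111000 × cos 8.5257° = 5e-05 × 111000 × 0.9889 ≈ 5.48867 m.
The two errors are perpendicular, so the maximum displacement is √(5.55² + 5.48867²) ≈ 7.80564 m.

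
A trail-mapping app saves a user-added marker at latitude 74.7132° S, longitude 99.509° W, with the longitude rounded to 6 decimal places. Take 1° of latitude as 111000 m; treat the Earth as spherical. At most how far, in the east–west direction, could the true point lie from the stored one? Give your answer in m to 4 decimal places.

0.0146 m

Rounding to 6 decimal places leaves the longitude within ±5e-07° of the true value.
One degree of longitude at 74.7132° is 111000 × cos 74.7132° ≈ 111000 × 0.2637 = 29265.2 m.
Maximum E–W displacement: 5e-07 × 29265.2 = 0.0146326 m.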